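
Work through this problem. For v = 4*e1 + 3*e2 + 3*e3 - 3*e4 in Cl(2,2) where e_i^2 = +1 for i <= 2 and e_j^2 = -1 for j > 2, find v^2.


v^2 = sum of c_i^2 * e_i^2
Positive signature terms (e_i^2 = +1): 4^2 + 3^2 = 25
Negative signature terms (e_j^2 = -1): 3^2 + (-3)^2 = 18
v^2 = 25 - 18 = 7


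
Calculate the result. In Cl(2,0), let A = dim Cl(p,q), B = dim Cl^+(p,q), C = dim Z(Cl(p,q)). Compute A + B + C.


n = 2 + 0 = 2
Total dim = 2^2 = 4
Even subalgebra dim = 2^1 = 2
n is even, so center dim = 1
Sum = 4 + 2 + 1 = 7


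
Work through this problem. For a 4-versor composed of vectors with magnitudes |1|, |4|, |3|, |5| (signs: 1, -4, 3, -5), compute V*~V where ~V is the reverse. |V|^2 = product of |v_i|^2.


Each vector v_i has |v_i|^2 = s_i^2
Squared scales: 1^2 = 1, (-4)^2 = 16, 3^2 = 9, (-5)^2 = 25
|V|^2 = 1 * 16 * 9 * 25
= 3600


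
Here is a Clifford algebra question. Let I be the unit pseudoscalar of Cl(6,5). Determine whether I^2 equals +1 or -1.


The pseudoscalar I = e1...e_n (product of all n generators) of Cl(p,q) satisfies I^2 = (-1)^(q + n(n-1)/2).
p = 6, q = 5, n = p + q = 11
n(n-1)/2 = 11 * 10 / 2 = 55
Exponent = q + n(n-1)/2 = 5 + 55 = 60
I^2 = (-1)^60 = +1


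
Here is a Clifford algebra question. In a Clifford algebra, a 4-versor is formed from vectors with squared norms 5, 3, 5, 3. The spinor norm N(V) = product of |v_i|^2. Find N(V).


Spinor norm N(V) = |v1|^2 * |v2|^2 * ... * |v4|^2
= 5 * 3 * 5 * 3
Running product: 5, 15, 75, 225
N(V) = 225


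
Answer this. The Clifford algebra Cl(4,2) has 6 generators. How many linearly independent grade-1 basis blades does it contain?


Number of grade-k basis blades in Cl(p,q) with n = p + q is C(n, k).
n = 4 + 2 = 6
C(6, 1) = 6! / (1! * 5!)
= 720 / (1 * 120)
= 6


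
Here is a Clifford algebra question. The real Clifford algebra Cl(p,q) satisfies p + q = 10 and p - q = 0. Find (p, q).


We need p + q = 10 and p - q = 0.
Adding: 2p = 10 + 0 = 10, so p = 5.
Then q = 10 - 5 = 5.
(p, q) = (5, 5)


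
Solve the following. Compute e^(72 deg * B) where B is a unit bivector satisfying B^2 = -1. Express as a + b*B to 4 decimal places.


For a unit bivector B with B^2 = -1, the exponential series gives
e^(theta*B) = cos(theta) + sin(theta)*B (the GA analogue of Euler's formula).
theta = 72 degrees = 1.256637 rad
cos(72 deg) = 0.3090
sin(72 deg) = 0.9511
exp(theta*B) = 0.3090 + 0.9511*B


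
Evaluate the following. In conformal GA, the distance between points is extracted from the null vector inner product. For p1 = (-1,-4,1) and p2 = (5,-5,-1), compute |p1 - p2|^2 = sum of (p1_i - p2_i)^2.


p1 - p2 = (-6, 1, 2)
|p1 - p2|^2 = (-6)^2 + 1^2 + 2^2
= 36 + 1 + 4
= 41


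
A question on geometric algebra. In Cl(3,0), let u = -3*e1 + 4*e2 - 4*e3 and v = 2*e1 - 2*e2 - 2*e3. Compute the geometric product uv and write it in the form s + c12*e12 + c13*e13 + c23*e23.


In Cl(3,0): e_i^2 = 1, e_ie_j = -e_je_i for i != j.
Scalar part = u . v = (-3)*2 + 4*(-2) + (-4)*(-2)
= -6 + (-8) + 8 = -6
e12 coeff = (-3)*(-2) - 4*2 = 6 - 8 = -2
e13 coeff = (-3)*(-2) - (-4)*2 = 6 - (-8) = 14
e23 coeff = 4*(-2) - (-4)*(-2) = -8 - 8 = -16
uv = -6 - 2*e12 + 14*e13 - 16*e23


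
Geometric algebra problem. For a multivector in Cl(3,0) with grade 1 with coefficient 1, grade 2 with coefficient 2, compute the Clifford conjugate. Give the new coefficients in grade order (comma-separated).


Clifford conjugate sign for grade k: (-1)^(k(k+1)/2)
Grade 1: (-1)^(1*2/2) = (-1)^1 = -1, coeff 1 -> -1
Grade 2: (-1)^(2*3/2) = (-1)^3 = -1, coeff 2 -> -2
Conjugated coefficients: -1, -2


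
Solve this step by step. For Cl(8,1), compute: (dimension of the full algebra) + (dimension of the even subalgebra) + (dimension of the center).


n = 8 + 1 = 9
Total dim = 2^9 = 512
Even subalgebra dim = 2^8 = 256
n is odd, so center dim = 2
Sum = 512 + 256 + 2 = 770


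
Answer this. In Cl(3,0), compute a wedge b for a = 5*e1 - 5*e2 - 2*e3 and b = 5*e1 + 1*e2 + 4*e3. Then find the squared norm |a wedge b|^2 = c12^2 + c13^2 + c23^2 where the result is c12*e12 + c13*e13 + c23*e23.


a wedge b = (a1*b2 - a2*b1)*e12 + (a1*b3 - a3*b1)*e13 + (a2*b3 - a3*b2)*e23
e12 coeff: 5*1 - (-5)*5 = 5 - (-25) = 30
e13 coeff: 5*4 - (-2)*5 = 20 - (-10) = 30
e23 coeff: (-5)*4 - (-2)*1 = -20 - (-2) = -18
|a wedge b|^2 = 30^2 + 30^2 + (-18)^2
= 900 + 900 + 324
= 2124


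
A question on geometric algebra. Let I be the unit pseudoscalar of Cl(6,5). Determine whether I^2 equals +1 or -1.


The pseudoscalar I = e1...e_n (product of all n generators) of Cl(p,q) satisfies I^2 = (-1)^(q + n(n-1)/2).
p = 6, q = 5, n = p + q = 11
n(n-1)/2 = 11 * 10 / 2 = 55
Exponent = q + n(n-1)/2 = 5 + 55 = 60
I^2 = (-1)^60 = +1


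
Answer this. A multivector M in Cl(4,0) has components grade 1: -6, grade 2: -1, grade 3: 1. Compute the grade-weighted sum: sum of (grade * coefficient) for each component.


Grade-weighted sum = sum of grade_k * coefficient_k
1*(-6) = -6
2*(-1) = -2
3*1 = 3
Total = -6 + (-2) + 3 = -5


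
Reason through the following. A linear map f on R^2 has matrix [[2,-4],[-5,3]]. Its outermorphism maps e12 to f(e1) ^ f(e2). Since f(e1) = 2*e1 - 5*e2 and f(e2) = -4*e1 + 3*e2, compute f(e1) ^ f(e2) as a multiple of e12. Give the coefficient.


The outermorphism of a linear map f sends e1^e2 to f(e1)^f(e2).
f(e1) = 2*e1 - 5*e2
f(e2) = -4*e1 + 3*e2
f(e1) ^ f(e2) = (2*e1 - 5*e2) ^ (-4*e1 + 3*e2)
= 2*3*e12 + (-5)*(-4)*e21
= (6 - 20)*e12
= -14*e12
Coefficient = -14


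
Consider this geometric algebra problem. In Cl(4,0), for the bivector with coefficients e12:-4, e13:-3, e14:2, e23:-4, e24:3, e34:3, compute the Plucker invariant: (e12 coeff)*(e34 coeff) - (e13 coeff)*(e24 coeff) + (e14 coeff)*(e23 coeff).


Plucker relation: af - be + cd
a*f = (-4)*3 = -12
b*e = (-3)*3 = -9
c*d = 2*(-4) = -8
af - be + cd = -12 - (-9) + (-8)
= -11


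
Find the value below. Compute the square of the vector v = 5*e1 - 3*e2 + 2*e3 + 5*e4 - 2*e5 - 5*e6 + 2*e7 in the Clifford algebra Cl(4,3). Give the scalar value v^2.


v^2 = sum of c_i^2 * e_i^2
Positive signature terms (e_i^2 = +1): 5^2 + (-3)^2 + 2^2 + 5^2 = 63
Negative signature terms (e_j^2 = -1): (-2)^2 + (-5)^2 + 2^2 = 33
v^2 = 63 - 33 = 30


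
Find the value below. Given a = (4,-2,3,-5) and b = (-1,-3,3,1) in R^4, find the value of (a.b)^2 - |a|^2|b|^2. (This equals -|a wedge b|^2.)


a . b = 4*(-1) + (-2)*(-3) + 3*3 + (-5)*1
= -4 + 6 + 9 + (-5) = 6
|a|^2 = 4^2 + (-2)^2 + 3^2 + (-5)^2 = 54
|b|^2 = (-1)^2 + (-3)^2 + 3^2 + 1^2 = 20
(a.b)^2 = 6^2 = 36
|a|^2 * |b|^2 = 54 * 20 = 1080
Result = 36 - 1080 = -1044


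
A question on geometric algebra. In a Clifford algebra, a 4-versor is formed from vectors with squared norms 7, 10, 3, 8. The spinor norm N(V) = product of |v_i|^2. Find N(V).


Spinor norm N(V) = |v1|^2 * |v2|^2 * ... * |v4|^2
= 7 * 10 * 3 * 8
Running product: 7, 70, 210, 1680
N(V) = 1680


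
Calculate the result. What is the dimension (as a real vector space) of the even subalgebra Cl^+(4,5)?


Even subalgebra dimension = 2^(n-1)
n = 4 + 5 = 9
2^(9 - 1) = 2^8 = 256
Verification: sum of C(9,k) for even k = 1 + 36 + 126 + 84 + 9 = 256
Result = 256


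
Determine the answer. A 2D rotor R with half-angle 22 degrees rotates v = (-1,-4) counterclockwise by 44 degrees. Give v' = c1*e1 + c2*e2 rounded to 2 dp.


Rotor R = cos(22deg) - sin(22deg)*e12
Rotation angle theta = 2 * 22 = 44 degrees
v' = R*v*~R rotates v by theta.
cos(44deg) = 0.7193, sin(44deg) = 0.6947
v'_1 = -1*cos(44deg) - (-4)*sin(44deg)
= -1*0.7193 - (-4)*0.6947
= 2.06
v'_2 = -1*sin(44deg) + (-4)*cos(44deg)
= -1*0.6947 + (-4)*0.7193
= -3.57
v' = 2.06*e1 - 3.57*e2


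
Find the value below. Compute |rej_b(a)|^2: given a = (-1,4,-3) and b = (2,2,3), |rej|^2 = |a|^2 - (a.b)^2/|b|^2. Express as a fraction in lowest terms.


|a|^2 = (-1)^2 + 4^2 + (-3)^2 = 26
|b|^2 = 2^2 + 2^2 + 3^2 = 17
a . b = (-1)*2 + 4*2 + (-3)*3 = -3
(a.b)^2 = (-3)^2 = 9
|rej|^2 = 26 - 9/17
= (442 - 9)/17
= 433/17
In lowest terms: 433/17


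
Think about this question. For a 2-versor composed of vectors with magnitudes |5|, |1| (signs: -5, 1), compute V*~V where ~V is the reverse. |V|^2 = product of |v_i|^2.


Each vector v_i has |v_i|^2 = s_i^2
Squared scales: (-5)^2 = 25, 1^2 = 1
|V|^2 = 25 * 1
= 25


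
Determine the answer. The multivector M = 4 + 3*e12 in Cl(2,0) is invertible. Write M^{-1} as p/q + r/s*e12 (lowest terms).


M = 4 + 3*e12, where e12^2 = -1.
Since M commutes with its reverse ~M = a - b*e12, M * ~M = a^2 - b^2*e12^2 = a^2 + b^2.
So M^{-1} = ~M / (a^2 + b^2) = (a - b*e12)/(a^2 + b^2).
a^2 + b^2 = 16 + 9 = 25
Scalar part = 4/25 = 4/25
Bivector coeff = -3/25 = -3/25
M^{-1} = 4/25 - 3/25*e12


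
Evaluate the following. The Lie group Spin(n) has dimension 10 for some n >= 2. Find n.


dim Spin(n) = dim so(n) = n(n-1)/2.
Solve n(n-1)/2 = 10, i.e. n^2 - n - 20 = 0.
Discriminant = 1 + 8*10 = 81
n = (1 + sqrt(81))/2 = (1 + 9)/2 = 5


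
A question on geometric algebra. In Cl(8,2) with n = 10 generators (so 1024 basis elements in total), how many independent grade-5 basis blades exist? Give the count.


Number of grade-k basis blades in Cl(p,q) with n = p + q is C(n, k).
n = 8 + 2 = 10
C(10, 5) = 10! / (5! * 5!)
= 3628800 / (120 * 120)
= 252


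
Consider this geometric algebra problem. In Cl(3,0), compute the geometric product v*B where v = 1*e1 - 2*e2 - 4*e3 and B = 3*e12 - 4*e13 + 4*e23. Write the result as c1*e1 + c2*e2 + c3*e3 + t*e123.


vB has grade-1 (vector) and grade-3 (trivector) parts: vB = (v _| B) + (v ^ B).
Vector part <vB>_1:
  e1: -v2*b12 - v3*b13 = -(-2)*(3) - (-4)*(-4) = -10
  e2: v1*b12 - v3*b23 = (1)*(3) - (-4)*(4) = 19
  e3: v1*b13 + v2*b23 = (1)*(-4) + (-2)*(4) = -12
Trivector part <vB>_3:
  e123: v1*b23 - v2*b13 + v3*b12 = (1)*(4) - (-2)*(-4) + (-4)*(3) = -16
vB = -10*e1 + 19*e2 - 12*e3 - 16*e123


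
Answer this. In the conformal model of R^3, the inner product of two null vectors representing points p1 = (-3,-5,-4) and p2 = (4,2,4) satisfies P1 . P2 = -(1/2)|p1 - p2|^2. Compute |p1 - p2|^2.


p1 - p2 = (-7, -7, -8)
|p1 - p2|^2 = (-7)^2 + (-7)^2 + (-8)^2
= 49 + 49 + 64
= 162


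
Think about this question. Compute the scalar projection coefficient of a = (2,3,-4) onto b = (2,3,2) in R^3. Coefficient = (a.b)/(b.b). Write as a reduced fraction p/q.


Projection coefficient = (a . b) / (b . b)
a . b = 2*2 + 3*3 + (-4)*2
= 4 + 9 + (-8) = 5
b . b = 2^2 + 3^2 + 2^2
= 4 + 9 + 4 = 17
Coefficient = 5/17
In lowest terms: 5/17


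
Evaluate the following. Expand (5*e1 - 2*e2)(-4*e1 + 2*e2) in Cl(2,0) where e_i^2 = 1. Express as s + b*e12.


Expand: (5*e1 - 2*e2)(-4*e1 + 2*e2)
= 5*(-4)*e1e1 + 5*2*e1e2 + (-2)*(-4)*e2e1 + (-2)*2*e2e2
Using e1^2 = e2^2 = 1, e2e1 = -e1e2:
Scalar part s = 5*(-4) + (-2)*2 = -20 + (-4) = -24
Bivector part b = 5*2 - (-2)*(-4) = 10 - 8 = 2
uv = -24 + 2*e12


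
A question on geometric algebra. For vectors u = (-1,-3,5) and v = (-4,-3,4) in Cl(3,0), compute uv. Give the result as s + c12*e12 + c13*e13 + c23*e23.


In Cl(3,0): e_i^2 = 1, e_ie_j = -e_je_i for i != j.
Scalar part = u . v = (-1)*(-4) + (-3)*(-3) + 5*4
= 4 + 9 + 20 = 33
e12 coeff = (-1)*(-3) - (-3)*(-4) = 3 - 12 = -9
e13 coeff = (-1)*4 - 5*(-4) = -4 - (-20) = 16
e23 coeff = (-3)*4 - 5*(-3) = -12 - (-15) = 3
uv = 33 - 9*e12 + 16*e13 + 3*e23


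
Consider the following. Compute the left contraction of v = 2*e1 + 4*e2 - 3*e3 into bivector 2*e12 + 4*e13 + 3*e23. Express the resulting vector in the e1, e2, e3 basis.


Left contraction v _| B = <vB>_1 (grade-1 part of the geometric product vB).
Using e1_|e12 = e2, e2_|e12 = -e1, e1_|e13 = e3, e3_|e13 = -e1, e2_|e23 = e3, e3_|e23 = -e2:
e1 coeff: -v2*b12 - v3*b13 = -(4)*(2) - (-3)*(4) = 4
e2 coeff: v1*b12 - v3*b23 = (2)*(2) - (-3)*(3) = 13
e3 coeff: v1*b13 + v2*b23 = (2)*(4) + (4)*(3) = 20
v _| B = 4*e1 + 13*e2 + 20*e3


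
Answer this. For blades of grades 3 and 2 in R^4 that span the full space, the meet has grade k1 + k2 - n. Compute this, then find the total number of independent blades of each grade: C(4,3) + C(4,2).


Meet grade = grade(A) + grade(B) - n
= 3 + 2 - 4 = 1
C(4,3) = 4
C(4,2) = 6
dim_A + dim_B = 4 + 6 = 10


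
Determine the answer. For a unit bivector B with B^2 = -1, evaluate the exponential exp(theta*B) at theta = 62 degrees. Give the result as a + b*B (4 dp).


For a unit bivector B with B^2 = -1, the exponential series gives
e^(theta*B) = cos(theta) + sin(theta)*B (the GA analogue of Euler's formula).
theta = 62 degrees = 1.082104 rad
cos(62 deg) = 0.4695
sin(62 deg) = 0.8829
exp(theta*B) = 0.4695 + 0.8829*B


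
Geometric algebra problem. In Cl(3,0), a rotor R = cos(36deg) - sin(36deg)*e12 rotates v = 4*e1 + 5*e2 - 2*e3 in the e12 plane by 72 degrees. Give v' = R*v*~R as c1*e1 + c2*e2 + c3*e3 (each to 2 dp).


Rotor R = cos(36deg) - sin(36deg)*e12
Rotation angle theta = 2 * 36 = 72 degrees in the e12 plane (e1 -> e2).
The component perpendicular to the plane (e3) is invariant: v'_3 = v3 = -2.00
cos(72deg) = 0.3090, sin(72deg) = 0.9511
v'_1 = v1*cos(theta) - v2*sin(theta) = 4*0.3090 - 5*0.9511 = -3.52
v'_2 = v1*sin(theta) + v2*cos(theta) = 4*0.9511 + 5*0.3090 = 5.35
v' = -3.52*e1 + 5.35*e2 - 2.00*e3


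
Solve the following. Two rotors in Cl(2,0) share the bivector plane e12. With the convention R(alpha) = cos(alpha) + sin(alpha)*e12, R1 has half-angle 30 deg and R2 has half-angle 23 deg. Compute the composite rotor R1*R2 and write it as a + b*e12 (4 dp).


Same-plane rotors commute and their half-angles add:
R1*R2 = cos(a1 + a2) + sin(a1 + a2)*e12.
a1 + a2 = 30 + 23 = 53 deg
cos(53 deg) = 0.6018
sin(53 deg) = 0.7986
R1*R2 = 0.6018 + 0.7986*e12


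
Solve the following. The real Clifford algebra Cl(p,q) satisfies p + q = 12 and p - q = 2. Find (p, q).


We need p + q = 12 and p - q = 2.
Adding: 2p = 12 + 2 = 14, so p = 7.
Then q = 12 - 7 = 5.
(p, q) = (7, 5)


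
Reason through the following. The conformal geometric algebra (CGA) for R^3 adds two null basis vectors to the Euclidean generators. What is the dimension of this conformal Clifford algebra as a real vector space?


The conformal model of R^3 uses Cl(4,1): the 3 Euclidean generators plus two extra orthogonal generators e+ (e+^2 = +1) and e- (e-^2 = -1), from which the null vectors e0, einf are built.
Number of generators m = 3 + 2 = 5.
dim Cl(p,q) = 2^m = 2^5 = 32


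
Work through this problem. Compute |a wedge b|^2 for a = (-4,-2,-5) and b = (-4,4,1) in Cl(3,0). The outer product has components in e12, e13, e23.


a wedge b = (a1*b2 - a2*b1)*e12 + (a1*b3 - a3*b1)*e13 + (a2*b3 - a3*b2)*e23
e12 coeff: (-4)*4 - (-2)*(-4) = -16 - 8 = -24
e13 coeff: (-4)*1 - (-5)*(-4) = -4 - 20 = -24
e23 coeff: (-2)*1 - (-5)*4 = -2 - (-20) = 18
|a wedge b|^2 = (-24)^2 + (-24)^2 + 18^2
= 576 + 576 + 324
= 1476


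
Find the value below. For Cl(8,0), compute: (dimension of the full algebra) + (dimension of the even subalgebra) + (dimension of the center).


n = 8 + 0 = 8
Total dim = 2^8 = 256
Even subalgebra dim = 2^7 = 128
n is even, so center dim = 1
Sum = 256 + 128 + 1 = 385


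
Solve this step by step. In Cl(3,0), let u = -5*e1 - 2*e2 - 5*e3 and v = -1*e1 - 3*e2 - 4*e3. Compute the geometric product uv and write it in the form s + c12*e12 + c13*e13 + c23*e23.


In Cl(3,0): e_i^2 = 1, e_ie_j = -e_je_i for i != j.
Scalar part = u . v = (-5)*(-1) + (-2)*(-3) + (-5)*(-4)
= 5 + 6 + 20 = 31
e12 coeff = (-5)*(-3) - (-2)*(-1) = 15 - 2 = 13
e13 coeff = (-5)*(-4) - (-5)*(-1) = 20 - 5 = 15
e23 coeff = (-2)*(-4) - (-5)*(-3) = 8 - 15 = -7
uv = 31 + 13*e12 + 15*e13 - 7*e23


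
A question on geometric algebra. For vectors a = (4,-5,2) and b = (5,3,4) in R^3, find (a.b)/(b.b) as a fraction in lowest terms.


Projection coefficient = (a . b) / (b . b)
a . b = 4*5 + (-5)*3 + 2*4
= 20 + (-15) + 8 = 13
b . b = 5^2 + 3^2 + 4^2
= 25 + 9 + 16 = 50
Coefficient = 13/50
In lowest terms: 13/50


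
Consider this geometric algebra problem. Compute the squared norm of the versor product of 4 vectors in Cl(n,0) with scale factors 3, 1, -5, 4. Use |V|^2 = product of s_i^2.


Each vector v_i has |v_i|^2 = s_i^2
Squared scales: 3^2 = 9, 1^2 = 1, (-5)^2 = 25, 4^2 = 16
|V|^2 = 9 * 1 * 25 * 16
= 3600


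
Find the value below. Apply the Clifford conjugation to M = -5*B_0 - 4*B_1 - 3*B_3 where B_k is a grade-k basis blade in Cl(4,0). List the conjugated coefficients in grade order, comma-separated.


Clifford conjugate sign for grade k: (-1)^(k(k+1)/2)
Grade 0: (-1)^(0*1/2) = (-1)^0 = 1, coeff -5 -> -5
Grade 1: (-1)^(1*2/2) = (-1)^1 = -1, coeff -4 -> 4
Grade 3: (-1)^(3*4/2) = (-1)^6 = 1, coeff -3 -> -3
Conjugated coefficients: -5, 4, -3


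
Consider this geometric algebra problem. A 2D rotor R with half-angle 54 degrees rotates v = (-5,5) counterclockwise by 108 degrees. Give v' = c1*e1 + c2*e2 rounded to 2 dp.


Rotor R = cos(54deg) - sin(54deg)*e12
Rotation angle theta = 2 * 54 = 108 degrees
v' = R*v*~R rotates v by theta.
cos(108deg) = -0.3090, sin(108deg) = 0.9511
v'_1 = -5*cos(108deg) - 5*sin(108deg)
= -5*(-0.3090) - 5*0.9511
= -3.21
v'_2 = -5*sin(108deg) + 5*cos(108deg)
= -5*0.9511 + 5*(-0.3090)
= -6.30
v' = -3.21*e1 - 6.30*e2


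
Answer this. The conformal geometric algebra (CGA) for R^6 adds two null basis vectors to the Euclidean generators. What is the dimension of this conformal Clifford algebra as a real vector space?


The conformal model of R^6 uses Cl(7,1): the 6 Euclidean generators plus two extra orthogonal generators e+ (e+^2 = +1) and e- (e-^2 = -1), from which the null vectors e0, einf are built.
Number of generators m = 6 + 2 = 8.
dim Cl(p,q) = 2^m = 2^8 = 256


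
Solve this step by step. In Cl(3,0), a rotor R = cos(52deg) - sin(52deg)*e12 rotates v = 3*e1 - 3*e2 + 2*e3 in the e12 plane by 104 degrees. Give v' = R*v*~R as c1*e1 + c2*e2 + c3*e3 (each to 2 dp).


Rotor R = cos(52deg) - sin(52deg)*e12
Rotation angle theta = 2 * 52 = 104 degrees in the e12 plane (e1 -> e2).
The component perpendicular to the plane (e3) is invariant: v'_3 = v3 = 2.00
cos(104deg) = -0.2419, sin(104deg) = 0.9703
v'_1 = v1*cos(theta) - v2*sin(theta) = 3*(-0.2419) - (-3)*0.9703 = 2.19
v'_2 = v1*sin(theta) + v2*cos(theta) = 3*0.9703 + (-3)*(-0.2419) = 3.64
v' = 2.19*e1 + 3.64*e2 + 2.00*e3


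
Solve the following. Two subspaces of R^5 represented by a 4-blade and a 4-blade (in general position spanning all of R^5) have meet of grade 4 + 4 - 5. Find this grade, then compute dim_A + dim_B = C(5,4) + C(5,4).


Meet grade = grade(A) + grade(B) - n
= 4 + 4 - 5 = 3
C(5,4) = 5
C(5,4) = 5
dim_A + dim_B = 5 + 5 = 10


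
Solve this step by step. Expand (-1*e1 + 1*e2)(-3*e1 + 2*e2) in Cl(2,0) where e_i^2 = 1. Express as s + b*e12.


Expand: (-1*e1 + 1*e2)(-3*e1 + 2*e2)
= (-1)*(-3)*e1e1 + (-1)*2*e1e2 + 1*(-3)*e2e1 + 1*2*e2e2
Using e1^2 = e2^2 = 1, e2e1 = -e1e2:
Scalar part s = (-1)*(-3) + 1*2 = 3 + 2 = 5
Bivector part b = (-1)*2 - 1*(-3) = -2 - (-3) = 1
uv = 5 + 1*e12


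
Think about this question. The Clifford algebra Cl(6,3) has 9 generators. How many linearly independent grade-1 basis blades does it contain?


Number of grade-k basis blades in Cl(p,q) with n = p + q is C(n, k).
n = 6 + 3 = 9
C(9, 1) = 9! / (1! * 8!)
= 362880 / (1 * 40320)
= 9


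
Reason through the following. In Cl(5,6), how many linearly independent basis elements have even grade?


Even subalgebra dimension = 2^(n-1)
n = 5 + 6 = 11
2^(11 - 1) = 2^10 = 1024
Verification: sum of C(11,k) for even k = 1 + 55 + 330 + 462 + 165 + 11 = 1024
Result = 1024


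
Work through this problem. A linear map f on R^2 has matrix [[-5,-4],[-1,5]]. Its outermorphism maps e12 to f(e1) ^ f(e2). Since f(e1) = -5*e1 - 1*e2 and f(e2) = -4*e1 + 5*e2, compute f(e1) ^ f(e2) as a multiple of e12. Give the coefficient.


The outermorphism of a linear map f sends e1^e2 to f(e1)^f(e2).
f(e1) = -5*e1 - 1*e2
f(e2) = -4*e1 + 5*e2
f(e1) ^ f(e2) = (-5*e1 - 1*e2) ^ (-4*e1 + 5*e2)
= (-5)*5*e12 + (-1)*(-4)*e21
= (-25 - 4)*e12
= -29*e12
Coefficient = -29


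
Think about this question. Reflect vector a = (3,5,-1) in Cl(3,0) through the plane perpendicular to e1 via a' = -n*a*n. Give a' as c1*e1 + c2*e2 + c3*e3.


Reflection formula: a' = -n*a*n, with n = e1 (unit vector, n^2 = 1).
For reflection through hyperplane perp to e1:
The component along e1 flips sign, others stay.
a = (3, 5, -1)
a' = (-3, 5, -1)
a' = -3*e1 + 5*e2 - 1*e3


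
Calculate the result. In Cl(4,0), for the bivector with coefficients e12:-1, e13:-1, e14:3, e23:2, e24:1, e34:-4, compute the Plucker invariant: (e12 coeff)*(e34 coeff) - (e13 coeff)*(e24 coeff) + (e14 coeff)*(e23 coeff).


Plucker relation: af - be + cd
a*f = (-1)*(-4) = 4
b*e = (-1)*1 = -1
c*d = 3*2 = 6
af - be + cd = 4 - (-1) + 6
= 11


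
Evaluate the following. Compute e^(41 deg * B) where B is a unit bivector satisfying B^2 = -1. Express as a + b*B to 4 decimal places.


For a unit bivector B with B^2 = -1, the exponential series gives
e^(theta*B) = cos(theta) + sin(theta)*B (the GA analogue of Euler's formula).
theta = 41 degrees = 0.715585 rad
cos(41 deg) = 0.7547
sin(41 deg) = 0.6561
exp(theta*B) = 0.7547 + 0.6561*B


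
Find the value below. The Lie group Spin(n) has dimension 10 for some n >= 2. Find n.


dim Spin(n) = dim so(n) = n(n-1)/2.
Solve n(n-1)/2 = 10, i.e. n^2 - n - 20 = 0.
Discriminant = 1 + 8*10 = 81
n = (1 + sqrt(81))/2 = (1 + 9)/2 = 5


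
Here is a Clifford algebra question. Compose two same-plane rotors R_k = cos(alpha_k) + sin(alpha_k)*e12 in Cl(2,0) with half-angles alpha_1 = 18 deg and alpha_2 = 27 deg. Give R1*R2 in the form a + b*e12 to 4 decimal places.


Same-plane rotors commute and their half-angles add:
R1*R2 = cos(a1 + a2) + sin(a1 + a2)*e12.
a1 + a2 = 18 + 27 = 45 deg
cos(45 deg) = 0.7071
sin(45 deg) = 0.7071
R1*R2 = 0.7071 + 0.7071*e12


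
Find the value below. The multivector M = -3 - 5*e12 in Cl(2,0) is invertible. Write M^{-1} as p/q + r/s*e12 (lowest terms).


M = -3 - 5*e12, where e12^2 = -1.
Since M commutes with its reverse ~M = a - b*e12, M * ~M = a^2 - b^2*e12^2 = a^2 + b^2.
So M^{-1} = ~M / (a^2 + b^2) = (a - b*e12)/(a^2 + b^2).
a^2 + b^2 = 9 + 25 = 34
Scalar part = -3/34 = -3/34
Bivector coeff = 5/34 = 5/34
M^{-1} = -3/34 + 5/34*e12


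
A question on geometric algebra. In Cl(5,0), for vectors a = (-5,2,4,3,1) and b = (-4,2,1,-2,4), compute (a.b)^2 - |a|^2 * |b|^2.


a . b = (-5)*(-4) + 2*2 + 4*1 + 3*(-2) + 1*4
= 20 + 4 + 4 + (-6) + 4 = 26
|a|^2 = (-5)^2 + 2^2 + 4^2 + 3^2 + 1^2 = 55
|b|^2 = (-4)^2 + 2^2 + 1^2 + (-2)^2 + 4^2 = 41
(a.b)^2 = 26^2 = 676
|a|^2 * |b|^2 = 55 * 41 = 2255
Result = 676 - 2255 = -1579


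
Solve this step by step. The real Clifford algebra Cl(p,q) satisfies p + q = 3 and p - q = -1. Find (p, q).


We need p + q = 3 and p - q = -1.
Adding: 2p = 3 + (-1) = 2, so p = 1.
Then q = 3 - 1 = 2.
(p, q) = (1, 2)


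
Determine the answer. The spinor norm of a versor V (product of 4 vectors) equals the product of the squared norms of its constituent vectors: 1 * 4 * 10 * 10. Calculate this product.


Spinor norm N(V) = |v1|^2 * |v2|^2 * ... * |v4|^2
= 1 * 4 * 10 * 10
Running product: 1, 4, 40, 400
N(V) = 400


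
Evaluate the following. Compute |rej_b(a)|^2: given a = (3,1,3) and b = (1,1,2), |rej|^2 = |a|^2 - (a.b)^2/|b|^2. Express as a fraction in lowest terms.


|a|^2 = 3^2 + 1^2 + 3^2 = 19
|b|^2 = 1^2 + 1^2 + 2^2 = 6
a . b = 3*1 + 1*1 + 3*2 = 10
(a.b)^2 = 10^2 = 100
|rej|^2 = 19 - 100/6
= (114 - 100)/6
= 14/6
In lowest terms: 7/3


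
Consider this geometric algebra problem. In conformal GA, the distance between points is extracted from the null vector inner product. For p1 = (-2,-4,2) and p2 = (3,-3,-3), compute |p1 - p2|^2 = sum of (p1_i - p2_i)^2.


p1 - p2 = (-5, -1, 5)
|p1 - p2|^2 = (-5)^2 + (-1)^2 + 5^2
= 25 + 1 + 25
= 51


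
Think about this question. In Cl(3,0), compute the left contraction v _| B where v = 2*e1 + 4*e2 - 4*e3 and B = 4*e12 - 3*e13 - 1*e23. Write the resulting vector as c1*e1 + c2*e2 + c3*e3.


Left contraction v _| B = <vB>_1 (grade-1 part of the geometric product vB).
Using e1_|e12 = e2, e2_|e12 = -e1, e1_|e13 = e3, e3_|e13 = -e1, e2_|e23 = e3, e3_|e23 = -e2:
e1 coeff: -v2*b12 - v3*b13 = -(4)*(4) - (-4)*(-3) = -28
e2 coeff: v1*b12 - v3*b23 = (2)*(4) - (-4)*(-1) = 4
e3 coeff: v1*b13 + v2*b23 = (2)*(-3) + (4)*(-1) = -10
v _| B = -28*e1 + 4*e2 - 10*e3


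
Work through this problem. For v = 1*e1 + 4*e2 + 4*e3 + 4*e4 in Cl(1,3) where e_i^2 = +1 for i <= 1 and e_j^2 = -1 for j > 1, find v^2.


v^2 = sum of c_i^2 * e_i^2
Positive signature terms (e_i^2 = +1): 1^2 = 1
Negative signature terms (e_j^2 = -1): 4^2 + 4^2 + 4^2 = 48
v^2 = 1 - 48 = -47


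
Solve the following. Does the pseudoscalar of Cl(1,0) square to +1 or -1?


The pseudoscalar I = e1...e_n (product of all n generators) of Cl(p,q) satisfies I^2 = (-1)^(q + n(n-1)/2).
p = 1, q = 0, n = p + q = 1
n(n-1)/2 = 1 * 0 / 2 = 0
Exponent = q + n(n-1)/2 = 0 + 0 = 0
I^2 = (-1)^0 = +1


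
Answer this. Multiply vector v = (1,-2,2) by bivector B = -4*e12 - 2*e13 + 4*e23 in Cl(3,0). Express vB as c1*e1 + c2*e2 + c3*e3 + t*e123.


vB has grade-1 (vector) and grade-3 (trivector) parts: vB = (v _| B) + (v ^ B).
Vector part <vB>_1:
  e1: -v2*b12 - v3*b13 = -(-2)*(-4) - (2)*(-2) = -4
  e2: v1*b12 - v3*b23 = (1)*(-4) - (2)*(4) = -12
  e3: v1*b13 + v2*b23 = (1)*(-2) + (-2)*(4) = -10
Trivector part <vB>_3:
  e123: v1*b23 - v2*b13 + v3*b12 = (1)*(4) - (-2)*(-2) + (2)*(-4) = -8
vB = -4*e1 - 12*e2 - 10*e3 - 8*e123


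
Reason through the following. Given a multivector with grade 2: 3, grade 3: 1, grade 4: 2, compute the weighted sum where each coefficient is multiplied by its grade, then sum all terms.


Grade-weighted sum = sum of grade_k * coefficient_k
2*3 = 6
3*1 = 3
4*2 = 8
Total = 6 + 3 + 8 = 17


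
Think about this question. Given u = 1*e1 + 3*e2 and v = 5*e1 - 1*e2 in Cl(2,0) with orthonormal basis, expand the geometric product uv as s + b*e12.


Expand: (1*e1 + 3*e2)(5*e1 - 1*e2)
= 1*5*e1e1 + 1*(-1)*e1e2 + 3*5*e2e1 + 3*(-1)*e2e2
Using e1^2 = e2^2 = 1, e2e1 = -e1e2:
Scalar part s = 1*5 + 3*(-1) = 5 + (-3) = 2
Bivector part b = 1*(-1) - 3*5 = -1 - 15 = -16
uv = 2 - 16*e12


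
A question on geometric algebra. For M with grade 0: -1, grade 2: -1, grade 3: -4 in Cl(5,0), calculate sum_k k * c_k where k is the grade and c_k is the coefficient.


Grade-weighted sum = sum of grade_k * coefficient_k
0*(-1) = 0
2*(-1) = -2
3*(-4) = -12
Total = 0 + (-2) + (-12) = -14


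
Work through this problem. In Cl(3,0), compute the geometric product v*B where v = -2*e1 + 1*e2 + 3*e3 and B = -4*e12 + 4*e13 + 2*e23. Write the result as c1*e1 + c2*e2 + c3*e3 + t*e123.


vB has grade-1 (vector) and grade-3 (trivector) parts: vB = (v _| B) + (v ^ B).
Vector part <vB>_1:
  e1: -v2*b12 - v3*b13 = -(1)*(-4) - (3)*(4) = -8
  e2: v1*b12 - v3*b23 = (-2)*(-4) - (3)*(2) = 2
  e3: v1*b13 + v2*b23 = (-2)*(4) + (1)*(2) = -6
Trivector part <vB>_3:
  e123: v1*b23 - v2*b13 + v3*b12 = (-2)*(2) - (1)*(4) + (3)*(-4) = -20
vB = -8*e1 + 2*e2 - 6*e3 - 20*e123


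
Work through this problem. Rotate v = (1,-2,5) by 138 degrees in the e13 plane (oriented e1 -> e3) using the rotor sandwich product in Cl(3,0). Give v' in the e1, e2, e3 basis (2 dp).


Rotor R = cos(69deg) - sin(69deg)*e13
Rotation angle theta = 2 * 69 = 138 degrees in the e13 plane (e1 -> e3).
The component perpendicular to the plane (e2) is invariant: v'_2 = v2 = -2.00
cos(138deg) = -0.7431, sin(138deg) = 0.6691
v'_1 = v1*cos(theta) - v3*sin(theta) = 1*(-0.7431) - 5*0.6691 = -4.09
v'_3 = v1*sin(theta) + v3*cos(theta) = 1*0.6691 + 5*(-0.7431) = -3.05
v' = -4.09*e1 - 2.00*e2 - 3.05*e3


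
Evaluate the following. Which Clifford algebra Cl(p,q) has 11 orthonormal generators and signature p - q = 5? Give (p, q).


We need p + q = 11 and p - q = 5.
Adding: 2p = 11 + 5 = 16, so p = 8.
Then q = 11 - 8 = 3.
(p, q) = (8, 3)


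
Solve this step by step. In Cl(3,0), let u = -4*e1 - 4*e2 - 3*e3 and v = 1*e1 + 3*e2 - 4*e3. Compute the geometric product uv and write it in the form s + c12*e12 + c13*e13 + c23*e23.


In Cl(3,0): e_i^2 = 1, e_ie_j = -e_je_i for i != j.
Scalar part = u . v = (-4)*1 + (-4)*3 + (-3)*(-4)
= -4 + (-12) + 12 = -4
e12 coeff = (-4)*3 - (-4)*1 = -12 - (-4) = -8
e13 coeff = (-4)*(-4) - (-3)*1 = 16 - (-3) = 19
e23 coeff = (-4)*(-4) - (-3)*3 = 16 - (-9) = 25
uv = -4 - 8*e12 + 19*e13 + 25*e23


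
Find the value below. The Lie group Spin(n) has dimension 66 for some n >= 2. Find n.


dim Spin(n) = dim so(n) = n(n-1)/2.
Solve n(n-1)/2 = 66, i.e. n^2 - n - 132 = 0.
Discriminant = 1 + 8*66 = 529
n = (1 + sqrt(529))/2 = (1 + 23)/2 = 12


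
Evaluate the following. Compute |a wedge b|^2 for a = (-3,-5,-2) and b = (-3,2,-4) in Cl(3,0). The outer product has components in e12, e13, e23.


a wedge b = (a1*b2 - a2*b1)*e12 + (a1*b3 - a3*b1)*e13 + (a2*b3 - a3*b2)*e23
e12 coeff: (-3)*2 - (-5)*(-3) = -6 - 15 = -21
e13 coeff: (-3)*(-4) - (-2)*(-3) = 12 - 6 = 6
e23 coeff: (-5)*(-4) - (-2)*2 = 20 - (-4) = 24
|a wedge b|^2 = (-21)^2 + 6^2 + 24^2
= 441 + 36 + 576
= 1053


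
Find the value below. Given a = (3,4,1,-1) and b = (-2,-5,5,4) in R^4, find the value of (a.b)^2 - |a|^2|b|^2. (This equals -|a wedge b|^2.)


a . b = 3*(-2) + 4*(-5) + 1*5 + (-1)*4
= -6 + (-20) + 5 + (-4) = -25
|a|^2 = 3^2 + 4^2 + 1^2 + (-1)^2 = 27
|b|^2 = (-2)^2 + (-5)^2 + 5^2 + 4^2 = 70
(a.b)^2 = (-25)^2 = 625
|a|^2 * |b|^2 = 27 * 70 = 1890
Result = 625 - 1890 = -1265


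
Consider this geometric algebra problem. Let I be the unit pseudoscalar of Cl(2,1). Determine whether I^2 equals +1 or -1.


The pseudoscalar I = e1...e_n (product of all n generators) of Cl(p,q) satisfies I^2 = (-1)^(q + n(n-1)/2).
p = 2, q = 1, n = p + q = 3
n(n-1)/2 = 3 * 2 / 2 = 3
Exponent = q + n(n-1)/2 = 1 + 3 = 4
I^2 = (-1)^4 = +1


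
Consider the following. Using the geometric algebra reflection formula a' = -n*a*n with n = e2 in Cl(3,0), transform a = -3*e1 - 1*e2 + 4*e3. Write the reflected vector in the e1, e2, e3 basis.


Reflection formula: a' = -n*a*n, with n = e2 (unit vector, n^2 = 1).
For reflection through hyperplane perp to e2:
The component along e2 flips sign, others stay.
a = (-3, -1, 4)
a' = (-3, 1, 4)
a' = -3*e1 + 1*e2 + 4*e3


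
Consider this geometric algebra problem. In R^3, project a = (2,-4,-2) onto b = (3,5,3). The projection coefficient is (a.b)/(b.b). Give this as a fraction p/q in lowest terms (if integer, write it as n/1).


Projection coefficient = (a . b) / (b . b)
a . b = 2*3 + (-4)*5 + (-2)*3
= 6 + (-20) + (-6) = -20
b . b = 3^2 + 5^2 + 3^2
= 9 + 25 + 9 = 43
Coefficient = -20/43
In lowest terms: -20/43


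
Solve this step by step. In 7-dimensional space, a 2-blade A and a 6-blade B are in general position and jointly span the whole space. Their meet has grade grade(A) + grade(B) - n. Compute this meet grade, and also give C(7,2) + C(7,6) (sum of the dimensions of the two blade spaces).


Meet grade = grade(A) + grade(B) - n
= 2 + 6 - 7 = 1
C(7,2) = 21
C(7,6) = 7
dim_A + dim_B = 21 + 7 = 28


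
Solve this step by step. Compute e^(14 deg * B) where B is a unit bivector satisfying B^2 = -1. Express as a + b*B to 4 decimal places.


For a unit bivector B with B^2 = -1, the exponential series gives
e^(theta*B) = cos(theta) + sin(theta)*B (the GA analogue of Euler's formula).
theta = 14 degrees = 0.244346 rad
cos(14 deg) = 0.9703
sin(14 deg) = 0.2419
exp(theta*B) = 0.9703 + 0.2419*B


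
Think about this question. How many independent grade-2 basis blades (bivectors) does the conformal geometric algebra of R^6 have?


The conformal model of R^6 uses Cl(7,1) with m = 6 + 2 = 8 generators.
Number of grade-2 blades = C(m, 2) = C(8, 2)
= 8*7/2 = 28


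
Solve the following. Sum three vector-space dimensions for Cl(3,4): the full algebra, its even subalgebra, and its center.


n = 3 + 4 = 7
Total dim = 2^7 = 128
Even subalgebra dim = 2^6 = 64
n is odd, so center dim = 2
Sum = 128 + 64 + 2 = 194


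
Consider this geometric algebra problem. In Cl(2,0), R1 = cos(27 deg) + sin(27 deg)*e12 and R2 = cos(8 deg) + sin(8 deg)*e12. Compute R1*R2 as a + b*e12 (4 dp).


Same-plane rotors commute and their half-angles add:
R1*R2 = cos(a1 + a2) + sin(a1 + a2)*e12.
a1 + a2 = 27 + 8 = 35 deg
cos(35 deg) = 0.8192
sin(35 deg) = 0.5736
R1*R2 = 0.8192 + 0.5736*e12


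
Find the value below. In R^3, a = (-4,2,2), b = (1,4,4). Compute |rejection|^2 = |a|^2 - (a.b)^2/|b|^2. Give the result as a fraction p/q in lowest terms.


|a|^2 = (-4)^2 + 2^2 + 2^2 = 24
|b|^2 = 1^2 + 4^2 + 4^2 = 33
a . b = (-4)*1 + 2*4 + 2*4 = 12
(a.b)^2 = 12^2 = 144
|rej|^2 = 24 - 144/33
= (792 - 144)/33
= 648/33
In lowest terms: 216/11


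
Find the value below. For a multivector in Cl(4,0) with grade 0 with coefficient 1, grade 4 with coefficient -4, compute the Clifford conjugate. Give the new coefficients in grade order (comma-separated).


Clifford conjugate sign for grade k: (-1)^(k(k+1)/2)
Grade 0: (-1)^(0*1/2) = (-1)^0 = 1, coeff 1 -> 1
Grade 4: (-1)^(4*5/2) = (-1)^10 = 1, coeff -4 -> -4
Conjugated coefficients: 1, -4


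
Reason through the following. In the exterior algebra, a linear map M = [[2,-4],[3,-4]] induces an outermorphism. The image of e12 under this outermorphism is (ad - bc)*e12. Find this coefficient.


The outermorphism of a linear map f sends e1^e2 to f(e1)^f(e2).
f(e1) = 2*e1 + 3*e2
f(e2) = -4*e1 - 4*e2
f(e1) ^ f(e2) = (2*e1 + 3*e2) ^ (-4*e1 - 4*e2)
= 2*(-4)*e12 + 3*(-4)*e21
= (-8 - (-12))*e12
= 4*e12
Coefficient = 4


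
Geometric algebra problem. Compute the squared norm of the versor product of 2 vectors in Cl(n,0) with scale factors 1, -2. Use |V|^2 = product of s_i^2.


Each vector v_i has |v_i|^2 = s_i^2
Squared scales: 1^2 = 1, (-2)^2 = 4
|V|^2 = 1 * 4
= 4


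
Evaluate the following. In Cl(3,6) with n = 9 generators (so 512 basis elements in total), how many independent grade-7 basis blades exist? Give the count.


Number of grade-k basis blades in Cl(p,q) with n = p + q is C(n, k).
n = 3 + 6 = 9
C(9, 7) = 9! / (7! * 2!)
= 362880 / (5040 * 2)
= 36


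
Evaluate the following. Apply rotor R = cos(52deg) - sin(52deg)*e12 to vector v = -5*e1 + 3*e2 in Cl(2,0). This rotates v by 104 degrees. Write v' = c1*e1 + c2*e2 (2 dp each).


Rotor R = cos(52deg) - sin(52deg)*e12
Rotation angle theta = 2 * 52 = 104 degrees
v' = R*v*~R rotates v by theta.
cos(104deg) = -0.2419, sin(104deg) = 0.9703
v'_1 = -5*cos(104deg) - 3*sin(104deg)
= -5*(-0.2419) - 3*0.9703
= -1.70
v'_2 = -5*sin(104deg) + 3*cos(104deg)
= -5*0.9703 + 3*(-0.2419)
= -5.58
v' = -1.70*e1 - 5.58*e2


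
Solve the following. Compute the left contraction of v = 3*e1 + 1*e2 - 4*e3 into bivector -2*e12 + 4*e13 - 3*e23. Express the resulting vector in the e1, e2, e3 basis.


Left contraction v _| B = <vB>_1 (grade-1 part of the geometric product vB).
Using e1_|e12 = e2, e2_|e12 = -e1, e1_|e13 = e3, e3_|e13 = -e1, e2_|e23 = e3, e3_|e23 = -e2:
e1 coeff: -v2*b12 - v3*b13 = -(1)*(-2) - (-4)*(4) = 18
e2 coeff: v1*b12 - v3*b23 = (3)*(-2) - (-4)*(-3) = -18
e3 coeff: v1*b13 + v2*b23 = (3)*(4) + (1)*(-3) = 9
v _| B = 18*e1 - 18*e2 + 9*e3


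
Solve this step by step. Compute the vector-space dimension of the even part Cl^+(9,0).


Even subalgebra dimension = 2^(n-1)
n = 9 + 0 = 9
2^(9 - 1) = 2^8 = 256
Verification: sum of C(9,k) for even k = 1 + 36 + 126 + 84 + 9 = 256
Result = 256


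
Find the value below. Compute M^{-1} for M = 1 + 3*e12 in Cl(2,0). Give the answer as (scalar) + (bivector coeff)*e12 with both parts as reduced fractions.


M = 1 + 3*e12, where e12^2 = -1.
Since M commutes with its reverse ~M = a - b*e12, M * ~M = a^2 - b^2*e12^2 = a^2 + b^2.
So M^{-1} = ~M / (a^2 + b^2) = (a - b*e12)/(a^2 + b^2).
a^2 + b^2 = 1 + 9 = 10
Scalar part = 1/10 = 1/10
Bivector coeff = -3/10 = -3/10
M^{-1} = 1/10 - 3/10*e12


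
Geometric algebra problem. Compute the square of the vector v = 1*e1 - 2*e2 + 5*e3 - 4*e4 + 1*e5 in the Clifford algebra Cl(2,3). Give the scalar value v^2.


v^2 = sum of c_i^2 * e_i^2
Positive signature terms (e_i^2 = +1): 1^2 + (-2)^2 = 5
Negative signature terms (e_j^2 = -1): 5^2 + (-4)^2 + 1^2 = 42
v^2 = 5 - 42 = -37


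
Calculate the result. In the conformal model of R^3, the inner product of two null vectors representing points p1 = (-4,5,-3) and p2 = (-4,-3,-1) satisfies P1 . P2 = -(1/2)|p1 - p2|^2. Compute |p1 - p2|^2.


p1 - p2 = (0, 8, -2)
|p1 - p2|^2 = 0^2 + 8^2 + (-2)^2
= 0 + 64 + 4
= 68


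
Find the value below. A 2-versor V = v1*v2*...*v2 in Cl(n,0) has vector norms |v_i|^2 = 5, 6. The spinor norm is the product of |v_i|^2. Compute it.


Spinor norm N(V) = |v1|^2 * |v2|^2 * ... * |v2|^2
= 5 * 6
Running product: 5, 30
N(V) = 30


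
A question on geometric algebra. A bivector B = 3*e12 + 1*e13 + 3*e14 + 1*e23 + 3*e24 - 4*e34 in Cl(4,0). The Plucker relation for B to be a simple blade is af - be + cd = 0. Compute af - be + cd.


Plucker relation: af - be + cd
a*f = 3*(-4) = -12
b*e = 1*3 = 3
c*d = 3*1 = 3
af - be + cd = -12 - 3 + 3
= -12


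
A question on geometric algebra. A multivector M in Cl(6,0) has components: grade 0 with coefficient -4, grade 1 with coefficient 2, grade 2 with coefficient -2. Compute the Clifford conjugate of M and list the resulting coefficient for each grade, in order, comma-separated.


Clifford conjugate sign for grade k: (-1)^(k(k+1)/2)
Grade 0: (-1)^(0*1/2) = (-1)^0 = 1, coeff -4 -> -4
Grade 1: (-1)^(1*2/2) = (-1)^1 = -1, coeff 2 -> -2
Grade 2: (-1)^(2*3/2) = (-1)^3 = -1, coeff -2 -> 2
Conjugated coefficients: -4, -2, 2


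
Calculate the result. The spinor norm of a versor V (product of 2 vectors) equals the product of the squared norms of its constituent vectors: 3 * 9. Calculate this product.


Spinor norm N(V) = |v1|^2 * |v2|^2 * ... * |v2|^2
= 3 * 9
Running product: 3, 27
N(V) = 27


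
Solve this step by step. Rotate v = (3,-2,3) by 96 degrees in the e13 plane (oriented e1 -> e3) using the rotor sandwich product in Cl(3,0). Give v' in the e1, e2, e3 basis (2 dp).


Rotor R = cos(48deg) - sin(48deg)*e13
Rotation angle theta = 2 * 48 = 96 degrees in the e13 plane (e1 -> e3).
The component perpendicular to the plane (e2) is invariant: v'_2 = v2 = -2.00
cos(96deg) = -0.1045, sin(96deg) = 0.9945
v'_1 = v1*cos(theta) - v3*sin(theta) = 3*(-0.1045) - 3*0.9945 = -3.30
v'_3 = v1*sin(theta) + v3*cos(theta) = 3*0.9945 + 3*(-0.1045) = 2.67
v' = -3.30*e1 - 2.00*e2 + 2.67*e3


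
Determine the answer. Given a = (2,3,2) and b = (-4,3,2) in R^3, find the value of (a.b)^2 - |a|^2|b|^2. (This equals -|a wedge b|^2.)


a . b = 2*(-4) + 3*3 + 2*2
= -8 + 9 + 4 = 5
|a|^2 = 2^2 + 3^2 + 2^2 = 17
|b|^2 = (-4)^2 + 3^2 + 2^2 = 29
(a.b)^2 = 5^2 = 25
|a|^2 * |b|^2 = 17 * 29 = 493
Result = 25 - 493 = -468


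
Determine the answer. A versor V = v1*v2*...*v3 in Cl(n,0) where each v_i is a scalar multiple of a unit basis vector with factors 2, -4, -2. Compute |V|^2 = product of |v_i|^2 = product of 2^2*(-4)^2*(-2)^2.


Each vector v_i has |v_i|^2 = s_i^2
Squared scales: 2^2 = 4, (-4)^2 = 16, (-2)^2 = 4
|V|^2 = 4 * 16 * 4
= 256


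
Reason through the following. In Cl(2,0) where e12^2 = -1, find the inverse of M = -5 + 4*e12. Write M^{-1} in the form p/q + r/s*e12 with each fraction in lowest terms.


M = -5 + 4*e12, where e12^2 = -1.
Since M commutes with its reverse ~M = a - b*e12, M * ~M = a^2 - b^2*e12^2 = a^2 + b^2.
So M^{-1} = ~M / (a^2 + b^2) = (a - b*e12)/(a^2 + b^2).
a^2 + b^2 = 25 + 16 = 41
Scalar part = -5/41 = -5/41
Bivector coeff = -4/41 = -4/41
M^{-1} = -5/41 - 4/41*e12


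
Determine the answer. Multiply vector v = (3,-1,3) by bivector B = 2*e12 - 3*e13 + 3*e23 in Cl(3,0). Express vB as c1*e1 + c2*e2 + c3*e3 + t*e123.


vB has grade-1 (vector) and grade-3 (trivector) parts: vB = (v _| B) + (v ^ B).
Vector part <vB>_1:
  e1: -v2*b12 - v3*b13 = -(-1)*(2) - (3)*(-3) = 11
  e2: v1*b12 - v3*b23 = (3)*(2) - (3)*(3) = -3
  e3: v1*b13 + v2*b23 = (3)*(-3) + (-1)*(3) = -12
Trivector part <vB>_3:
  e123: v1*b23 - v2*b13 + v3*b12 = (3)*(3) - (-1)*(-3) + (3)*(2) = 12
vB = 11*e1 - 3*e2 - 12*e3 + 12*e123
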